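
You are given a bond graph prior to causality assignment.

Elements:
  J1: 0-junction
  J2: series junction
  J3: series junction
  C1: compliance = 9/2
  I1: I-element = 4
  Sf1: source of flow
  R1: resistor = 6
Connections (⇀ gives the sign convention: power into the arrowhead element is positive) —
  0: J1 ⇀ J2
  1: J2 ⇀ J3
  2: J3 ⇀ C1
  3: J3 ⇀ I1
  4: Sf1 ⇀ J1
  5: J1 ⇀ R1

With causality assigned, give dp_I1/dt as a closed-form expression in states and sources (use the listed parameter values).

dp_I1/dt = 6*F_Sf1 - 3*p_I1/2 - 2*q_C1/9

b4 |Sf1  (Sf1 fixes flow; stroke at Sf1)
b2 |J3  (C1: C, integral causality)
b3 |I1  (I1 integral (f out))
b1 |J3  (1-jn J3 has f-setter on 3)
b0 |J2  (common-f at J2 fixed by 1)
b5 |J1  (closing 0-jn rule on J1)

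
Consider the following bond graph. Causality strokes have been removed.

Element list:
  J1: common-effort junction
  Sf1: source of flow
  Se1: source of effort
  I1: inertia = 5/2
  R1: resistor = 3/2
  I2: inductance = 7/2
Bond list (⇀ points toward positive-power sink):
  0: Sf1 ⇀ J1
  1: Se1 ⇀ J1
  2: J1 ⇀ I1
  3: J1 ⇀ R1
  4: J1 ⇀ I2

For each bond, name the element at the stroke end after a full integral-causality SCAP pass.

b0 stroke→Sf1  (Sf1 fixes flow; stroke at Sf1)
b1 stroke→J1  (Se1 (Se) sets effort on bond)
b2 stroke→I1  (J1: bond 1 brought effort, rest push out)
b3 stroke→R1  (common-e at J1 fixed by 1)
b4 stroke→I2  (J1: bond 1 brought effort, rest push out)

β0 →Sf1
β1 →J1
β2 →I1
β3 →R1
β4 →I2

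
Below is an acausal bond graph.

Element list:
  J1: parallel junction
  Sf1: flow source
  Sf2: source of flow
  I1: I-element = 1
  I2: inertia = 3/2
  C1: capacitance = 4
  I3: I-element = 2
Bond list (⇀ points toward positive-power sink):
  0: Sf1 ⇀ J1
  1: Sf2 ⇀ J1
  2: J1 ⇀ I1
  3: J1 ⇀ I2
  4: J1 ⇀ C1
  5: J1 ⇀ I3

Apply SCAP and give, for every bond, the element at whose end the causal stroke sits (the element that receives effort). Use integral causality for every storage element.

β0 stroke at Sf1
β1 stroke at Sf2
β2 stroke at I1
β3 stroke at I2
β4 stroke at J1
β5 stroke at I3

b0 |Sf1  (Sf1: flow source, stroke at near end)
b1 |Sf2  (source Sf2 imposes f)
b2 |I1  (I1 outputs flow p/I1)
b3 |I2  (I2 integral (f out))
b4 |J1  (prefer integral on C1)
b5 |I3  (J1 effort already set via bond 4)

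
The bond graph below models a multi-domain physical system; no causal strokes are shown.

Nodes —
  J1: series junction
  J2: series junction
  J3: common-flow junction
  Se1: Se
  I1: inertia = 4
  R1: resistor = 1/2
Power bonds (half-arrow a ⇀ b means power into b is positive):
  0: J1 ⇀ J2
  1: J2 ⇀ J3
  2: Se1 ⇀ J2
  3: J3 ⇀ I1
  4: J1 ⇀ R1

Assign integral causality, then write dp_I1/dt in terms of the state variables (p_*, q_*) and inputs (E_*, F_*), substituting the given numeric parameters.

dp_I1/dt = E_Se1 - p_I1/8

bond 2 stroke→J2  (Se1 fixes effort; stroke away)
bond 3 stroke→I1  (I1: I, integral causality)
bond 1 stroke→J3  (1-jn J3 has f-setter on 3)
bond 0 stroke→J2  (J2 flow already set via bond 1)
bond 4 stroke→J1  (common-f at J1 fixed by 0)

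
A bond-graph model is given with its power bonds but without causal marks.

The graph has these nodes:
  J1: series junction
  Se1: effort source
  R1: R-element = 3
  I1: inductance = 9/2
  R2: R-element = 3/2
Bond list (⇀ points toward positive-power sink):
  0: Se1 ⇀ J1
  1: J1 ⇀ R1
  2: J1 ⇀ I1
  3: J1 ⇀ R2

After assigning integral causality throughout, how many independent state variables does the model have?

b0 stroke→J1  (Se1 (Se) sets effort on bond)
b2 stroke→I1  (prefer integral on I1)
b1 stroke→J1  (J1 flow already set via bond 2)
b3 stroke→J1  (common-f at J1 fixed by 2)

1  (I1 all integral)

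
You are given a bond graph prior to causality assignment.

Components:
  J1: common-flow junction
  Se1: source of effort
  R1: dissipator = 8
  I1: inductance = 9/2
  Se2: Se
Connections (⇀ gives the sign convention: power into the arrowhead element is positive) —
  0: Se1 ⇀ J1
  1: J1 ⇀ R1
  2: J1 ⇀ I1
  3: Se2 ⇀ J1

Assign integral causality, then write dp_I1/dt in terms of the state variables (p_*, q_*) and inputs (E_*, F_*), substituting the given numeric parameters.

dp_I1/dt = E_Se1 + E_Se2 - 16*p_I1/9

bond 0 |J1  (source Se1 imposes e)
bond 3 |J1  (source Se2 imposes e)
bond 2 |I1  (I1 integral (f out))
bond 1 |J1  (1-jn J1 has f-setter on 2)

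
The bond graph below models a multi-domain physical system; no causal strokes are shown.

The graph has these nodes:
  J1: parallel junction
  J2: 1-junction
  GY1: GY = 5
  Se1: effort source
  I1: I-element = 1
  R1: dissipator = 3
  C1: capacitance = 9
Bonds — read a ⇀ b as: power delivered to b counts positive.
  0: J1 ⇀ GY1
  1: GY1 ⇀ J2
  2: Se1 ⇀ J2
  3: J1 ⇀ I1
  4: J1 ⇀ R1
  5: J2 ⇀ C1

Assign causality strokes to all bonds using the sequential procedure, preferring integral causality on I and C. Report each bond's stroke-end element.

b0 |GY1
b1 |GY1
b2 |J2
b3 |I1
b4 |J1
b5 |J2

b2 |J2  (source Se1 imposes e)
b3 |I1  (I1 integral (f out))
b5 |J2  (C1: C, integral causality)
b1 |GY1  (J2 needs exactly one f-in)
b0 |GY1  (GY1 both-in/both-out from 1)
b4 |J1  (closing 0-jn rule on J1)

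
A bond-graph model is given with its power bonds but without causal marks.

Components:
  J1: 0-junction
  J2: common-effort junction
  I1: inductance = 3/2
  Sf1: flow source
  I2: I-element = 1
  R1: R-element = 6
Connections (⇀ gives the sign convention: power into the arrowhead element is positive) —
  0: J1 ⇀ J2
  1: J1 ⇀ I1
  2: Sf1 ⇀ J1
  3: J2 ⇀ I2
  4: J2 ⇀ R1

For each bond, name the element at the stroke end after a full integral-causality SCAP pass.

β0 |J1
β1 |I1
β2 |Sf1
β3 |I2
β4 |J2

b2 →Sf1  (Sf1 (Sf) sets flow on bond)
b1 →I1  (prefer integral on I1)
b0 →J1  (closing 0-jn rule on J1)
b3 →I2  (I2: I, integral causality)
b4 →J2  (closing 0-jn rule on J2)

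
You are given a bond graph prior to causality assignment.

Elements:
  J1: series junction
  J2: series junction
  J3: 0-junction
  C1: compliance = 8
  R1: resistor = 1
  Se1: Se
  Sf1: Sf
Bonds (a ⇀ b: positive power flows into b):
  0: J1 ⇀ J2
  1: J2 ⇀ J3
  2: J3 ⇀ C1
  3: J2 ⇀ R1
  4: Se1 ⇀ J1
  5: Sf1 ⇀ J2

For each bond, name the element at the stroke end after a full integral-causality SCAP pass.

#4 |J1  (Se1 fixes effort; stroke away)
#5 |Sf1  (source Sf1 imposes f)
#0 |J2  (J1 needs exactly one f-in)
#1 |J2  (J2: bond 5 brought flow, rest push out)
#3 |J2  (common-f at J2 fixed by 5)
#2 |J3  (closing 0-jn rule on J3)

#0 →J2
#1 →J2
#2 →J3
#3 →J2
#4 →J1
#5 →Sf1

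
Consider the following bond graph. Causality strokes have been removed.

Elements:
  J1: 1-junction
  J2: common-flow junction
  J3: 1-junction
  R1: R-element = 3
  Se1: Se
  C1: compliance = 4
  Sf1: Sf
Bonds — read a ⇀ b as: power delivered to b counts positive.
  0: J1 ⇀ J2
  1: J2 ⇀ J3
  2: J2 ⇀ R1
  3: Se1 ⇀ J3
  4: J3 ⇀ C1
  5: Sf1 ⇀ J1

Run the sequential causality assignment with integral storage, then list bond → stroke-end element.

#3 |J3  (Se1 (Se) sets effort on bond)
#5 |Sf1  (Sf1 fixes flow; stroke at Sf1)
#0 |J1  (common-f at J1 fixed by 5)
#1 |J2  (1-jn J2 has f-setter on 0)
#2 |J2  (J2 flow already set via bond 0)
#4 |J3  (J3 flow already set via bond 1)

β0 →J1
β1 →J2
β2 →J2
β3 →J3
β4 →J3
β5 →Sf1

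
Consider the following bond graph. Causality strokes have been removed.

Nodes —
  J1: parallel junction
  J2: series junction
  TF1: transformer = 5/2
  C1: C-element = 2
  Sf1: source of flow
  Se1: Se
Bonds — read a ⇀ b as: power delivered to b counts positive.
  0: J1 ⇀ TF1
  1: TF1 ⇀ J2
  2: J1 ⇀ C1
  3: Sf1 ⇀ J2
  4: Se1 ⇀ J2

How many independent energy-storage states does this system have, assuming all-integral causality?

b3 stroke at Sf1  (source Sf1 imposes f)
b4 stroke at J2  (Se1 (Se) sets effort on bond)
b1 stroke at J2  (common-f at J2 fixed by 3)
b0 stroke at TF1  (TF1 one-in-one-out from 1)
b2 stroke at J1  (closing 0-jn rule on J1)

1  (C1 all integral)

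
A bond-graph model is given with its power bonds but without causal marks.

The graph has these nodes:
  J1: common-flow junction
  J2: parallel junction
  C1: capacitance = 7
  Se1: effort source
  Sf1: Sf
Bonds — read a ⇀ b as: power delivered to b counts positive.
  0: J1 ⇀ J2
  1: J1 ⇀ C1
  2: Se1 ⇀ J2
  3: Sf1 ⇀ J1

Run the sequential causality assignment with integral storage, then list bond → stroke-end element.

#2 stroke→J2  (source Se1 imposes e)
#3 stroke→Sf1  (Sf1: flow source, stroke at near end)
#0 stroke→J1  (J1 flow already set via bond 3)
#1 stroke→J1  (1-jn J1 has f-setter on 3)

β0 stroke→J1
β1 stroke→J1
β2 stroke→J2
β3 stroke→Sf1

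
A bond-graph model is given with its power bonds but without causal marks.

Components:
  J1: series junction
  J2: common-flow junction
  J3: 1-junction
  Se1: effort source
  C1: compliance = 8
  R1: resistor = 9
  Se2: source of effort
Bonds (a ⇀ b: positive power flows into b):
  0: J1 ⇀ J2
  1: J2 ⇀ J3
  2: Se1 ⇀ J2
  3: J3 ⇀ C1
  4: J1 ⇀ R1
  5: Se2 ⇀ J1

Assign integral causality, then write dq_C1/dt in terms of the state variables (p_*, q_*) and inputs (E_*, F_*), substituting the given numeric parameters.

b2 →J2  (Se1: effort source, stroke at far end)
b5 →J1  (Se2 (Se) sets effort on bond)
b3 →J3  (C1 integral (e out))
b1 →J2  (J3 needs exactly one f-in)
b0 →J1  (J2 needs exactly one f-in)
b4 →R1  (only one flow-in slot at J1)

dq_C1/dt = E_Se1/9 + E_Se2/9 - q_C1/72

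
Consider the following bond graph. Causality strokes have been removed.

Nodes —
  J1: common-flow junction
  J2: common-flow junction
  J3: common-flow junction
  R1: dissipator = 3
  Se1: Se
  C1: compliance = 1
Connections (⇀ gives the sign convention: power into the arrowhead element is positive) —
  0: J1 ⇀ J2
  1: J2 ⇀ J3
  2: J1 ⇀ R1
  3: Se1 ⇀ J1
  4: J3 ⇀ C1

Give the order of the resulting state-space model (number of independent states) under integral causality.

1  (C1 all integral)

bond 3 stroke→J1  (Se1 fixes effort; stroke away)
bond 4 stroke→J3  (C1 outputs effort q/C1)
bond 1 stroke→J2  (J3 needs exactly one f-in)
bond 0 stroke→J1  (J2 needs exactly one f-in)
bond 2 stroke→R1  (J1: last free bond brings flow in)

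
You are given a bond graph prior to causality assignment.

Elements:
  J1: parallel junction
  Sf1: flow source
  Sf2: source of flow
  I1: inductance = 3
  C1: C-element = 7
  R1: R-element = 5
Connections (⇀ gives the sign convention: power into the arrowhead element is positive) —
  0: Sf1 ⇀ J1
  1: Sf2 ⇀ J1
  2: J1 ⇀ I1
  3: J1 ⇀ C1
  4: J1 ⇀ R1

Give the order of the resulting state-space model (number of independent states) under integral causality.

bond 0 stroke→Sf1  (source Sf1 imposes f)
bond 1 stroke→Sf2  (Sf2 fixes flow; stroke at Sf2)
bond 2 stroke→I1  (I1: I, integral causality)
bond 3 stroke→J1  (C1 outputs effort q/C1)
bond 4 stroke→R1  (J1: bond 3 brought effort, rest push out)

2  (C1, I1 all integral)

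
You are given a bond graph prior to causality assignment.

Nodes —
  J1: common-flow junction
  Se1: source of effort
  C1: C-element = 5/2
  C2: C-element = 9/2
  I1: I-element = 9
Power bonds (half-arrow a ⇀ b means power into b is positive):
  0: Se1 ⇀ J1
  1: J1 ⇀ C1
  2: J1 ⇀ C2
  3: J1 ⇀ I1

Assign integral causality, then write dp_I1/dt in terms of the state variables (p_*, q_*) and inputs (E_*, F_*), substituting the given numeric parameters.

β0 stroke at J1  (source Se1 imposes e)
β1 stroke at J1  (prefer integral on C1)
β2 stroke at J1  (C2 integral (e out))
β3 stroke at I1  (only one flow-in slot at J1)

dp_I1/dt = E_Se1 - 2*q_C1/5 - 2*q_C2/9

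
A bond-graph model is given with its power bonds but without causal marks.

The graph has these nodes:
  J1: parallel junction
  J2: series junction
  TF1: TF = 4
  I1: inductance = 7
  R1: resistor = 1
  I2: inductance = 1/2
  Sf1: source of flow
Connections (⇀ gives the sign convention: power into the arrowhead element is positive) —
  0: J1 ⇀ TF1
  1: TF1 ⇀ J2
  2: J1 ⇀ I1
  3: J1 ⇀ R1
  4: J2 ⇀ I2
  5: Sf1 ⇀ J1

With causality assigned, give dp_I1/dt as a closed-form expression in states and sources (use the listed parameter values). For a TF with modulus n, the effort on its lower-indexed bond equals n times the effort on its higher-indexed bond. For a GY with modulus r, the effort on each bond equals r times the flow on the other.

b5 stroke at Sf1  (Sf1 fixes flow; stroke at Sf1)
b2 stroke at I1  (prefer integral on I1)
b4 stroke at I2  (I2: I, integral causality)
b1 stroke at J2  (J2: bond 4 brought flow, rest push out)
b0 stroke at TF1  (TF1 one-in-one-out from 1)
b3 stroke at J1  (J1: last free bond brings effort in)

dp_I1/dt = F_Sf1 - p_I1/7 - p_I2/2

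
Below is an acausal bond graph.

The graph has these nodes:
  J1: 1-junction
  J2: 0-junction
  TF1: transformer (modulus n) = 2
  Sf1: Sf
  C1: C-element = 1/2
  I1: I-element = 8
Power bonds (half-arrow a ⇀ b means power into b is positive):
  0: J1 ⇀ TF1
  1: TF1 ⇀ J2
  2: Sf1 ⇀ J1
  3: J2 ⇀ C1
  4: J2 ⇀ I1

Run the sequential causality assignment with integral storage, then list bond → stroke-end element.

#0 →J1
#1 →TF1
#2 →Sf1
#3 →J2
#4 →I1

β2 →Sf1  (Sf1: flow source, stroke at near end)
β0 →J1  (common-f at J1 fixed by 2)
β1 →TF1  (TF TF1: opposite of bond 0)
β3 →J2  (C1 outputs effort q/C1)
β4 →I1  (0-jn J2 has e-setter on 3)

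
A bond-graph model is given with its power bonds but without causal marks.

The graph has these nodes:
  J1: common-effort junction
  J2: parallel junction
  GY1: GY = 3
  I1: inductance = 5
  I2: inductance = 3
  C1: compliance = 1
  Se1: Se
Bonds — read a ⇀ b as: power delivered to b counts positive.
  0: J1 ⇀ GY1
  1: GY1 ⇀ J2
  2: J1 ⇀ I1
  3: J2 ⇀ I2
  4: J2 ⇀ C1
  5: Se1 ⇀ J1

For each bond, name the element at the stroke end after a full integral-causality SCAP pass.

#0 stroke at GY1
#1 stroke at GY1
#2 stroke at I1
#3 stroke at I2
#4 stroke at J2
#5 stroke at J1

β5 |J1  (Se1 fixes effort; stroke away)
β0 |GY1  (J1 effort already set via bond 5)
β2 |I1  (common-e at J1 fixed by 5)
β1 |GY1  (GY1 both-in/both-out from 0)
β3 |I2  (I2 outputs flow p/I2)
β4 |J2  (only one effort-in slot at J2)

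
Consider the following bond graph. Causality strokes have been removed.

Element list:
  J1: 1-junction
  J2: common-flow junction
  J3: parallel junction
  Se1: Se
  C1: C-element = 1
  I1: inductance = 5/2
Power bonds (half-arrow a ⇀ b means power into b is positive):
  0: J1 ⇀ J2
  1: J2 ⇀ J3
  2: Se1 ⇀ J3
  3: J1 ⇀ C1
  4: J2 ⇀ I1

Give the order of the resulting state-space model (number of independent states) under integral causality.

#2 →J3  (source Se1 imposes e)
#1 →J2  (common-e at J3 fixed by 2)
#3 →J1  (prefer integral on C1)
#0 →J2  (only one flow-in slot at J1)
#4 →I1  (J2 needs exactly one f-in)

2  (C1, I1 all integral)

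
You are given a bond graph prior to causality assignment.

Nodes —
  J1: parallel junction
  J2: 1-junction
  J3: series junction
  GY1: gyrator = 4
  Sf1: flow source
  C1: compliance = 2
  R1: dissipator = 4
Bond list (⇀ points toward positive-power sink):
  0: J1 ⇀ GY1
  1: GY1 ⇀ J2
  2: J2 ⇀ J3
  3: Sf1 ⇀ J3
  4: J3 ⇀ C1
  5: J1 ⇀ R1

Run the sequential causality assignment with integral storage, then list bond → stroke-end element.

b3 stroke→Sf1  (Sf1: flow source, stroke at near end)
b2 stroke→J3  (J3 flow already set via bond 3)
b4 stroke→J3  (J3 flow already set via bond 3)
b1 stroke→J2  (common-f at J2 fixed by 2)
b0 stroke→J1  (GY1: gyrator matches bond 1)
b5 stroke→R1  (J1 effort already set via bond 0)

β0 →J1
β1 →J2
β2 →J3
β3 →Sf1
β4 →J3
β5 →R1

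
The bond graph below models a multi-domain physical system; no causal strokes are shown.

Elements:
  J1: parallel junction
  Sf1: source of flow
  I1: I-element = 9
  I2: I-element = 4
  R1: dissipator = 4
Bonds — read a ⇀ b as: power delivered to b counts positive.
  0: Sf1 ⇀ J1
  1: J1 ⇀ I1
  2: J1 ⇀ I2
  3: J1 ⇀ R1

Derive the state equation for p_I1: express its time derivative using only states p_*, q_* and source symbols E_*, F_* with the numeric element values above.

β0 |Sf1  (Sf1 fixes flow; stroke at Sf1)
β1 |I1  (I1: I, integral causality)
β2 |I2  (I2: I, integral causality)
β3 |J1  (J1 needs exactly one e-in)

dp_I1/dt = 4*F_Sf1 - 4*p_I1/9 - p_I2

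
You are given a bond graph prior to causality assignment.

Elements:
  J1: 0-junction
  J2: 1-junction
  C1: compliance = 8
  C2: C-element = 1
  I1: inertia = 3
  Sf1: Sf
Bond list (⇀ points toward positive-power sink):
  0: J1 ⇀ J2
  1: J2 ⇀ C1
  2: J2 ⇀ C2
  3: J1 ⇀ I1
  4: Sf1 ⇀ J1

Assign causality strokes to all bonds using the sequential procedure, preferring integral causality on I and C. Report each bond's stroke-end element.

b0 stroke→J1
b1 stroke→J2
b2 stroke→J2
b3 stroke→I1
b4 stroke→Sf1

#4 |Sf1  (Sf1 fixes flow; stroke at Sf1)
#1 |J2  (C1: C, integral causality)
#2 |J2  (C2 outputs effort q/C2)
#0 |J1  (only one flow-in slot at J2)
#3 |I1  (J1 effort already set via bond 0)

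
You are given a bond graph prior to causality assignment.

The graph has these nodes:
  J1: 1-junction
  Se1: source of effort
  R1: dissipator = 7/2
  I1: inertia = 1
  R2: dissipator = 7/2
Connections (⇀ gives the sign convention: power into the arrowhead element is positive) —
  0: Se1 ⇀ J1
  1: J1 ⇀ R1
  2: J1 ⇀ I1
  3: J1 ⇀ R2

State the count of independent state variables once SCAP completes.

bond 0 stroke→J1  (Se1 fixes effort; stroke away)
bond 2 stroke→I1  (I1: I, integral causality)
bond 1 stroke→J1  (J1: bond 2 brought flow, rest push out)
bond 3 stroke→J1  (1-jn J1 has f-setter on 2)

1  (I1 all integral)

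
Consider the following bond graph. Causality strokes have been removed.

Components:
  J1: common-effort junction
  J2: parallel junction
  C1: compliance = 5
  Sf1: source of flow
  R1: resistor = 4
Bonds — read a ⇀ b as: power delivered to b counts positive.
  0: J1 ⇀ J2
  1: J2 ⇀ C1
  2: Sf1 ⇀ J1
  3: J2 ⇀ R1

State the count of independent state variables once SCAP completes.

1  (C1 all integral)

β2 |Sf1  (Sf1 (Sf) sets flow on bond)
β0 |J1  (only one effort-in slot at J1)
β1 |J2  (C1 integral (e out))
β3 |R1  (common-e at J2 fixed by 1)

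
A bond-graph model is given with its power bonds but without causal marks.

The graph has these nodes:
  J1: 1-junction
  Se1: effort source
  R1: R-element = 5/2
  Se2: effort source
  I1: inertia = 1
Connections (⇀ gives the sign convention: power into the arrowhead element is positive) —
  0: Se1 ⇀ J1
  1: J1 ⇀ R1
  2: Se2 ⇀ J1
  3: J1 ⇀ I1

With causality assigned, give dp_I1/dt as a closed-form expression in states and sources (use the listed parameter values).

β0 |J1  (Se1 (Se) sets effort on bond)
β2 |J1  (Se2 (Se) sets effort on bond)
β3 |I1  (prefer integral on I1)
β1 |J1  (J1: bond 3 brought flow, rest push out)

dp_I1/dt = E_Se1 + E_Se2 - 5*p_I1/2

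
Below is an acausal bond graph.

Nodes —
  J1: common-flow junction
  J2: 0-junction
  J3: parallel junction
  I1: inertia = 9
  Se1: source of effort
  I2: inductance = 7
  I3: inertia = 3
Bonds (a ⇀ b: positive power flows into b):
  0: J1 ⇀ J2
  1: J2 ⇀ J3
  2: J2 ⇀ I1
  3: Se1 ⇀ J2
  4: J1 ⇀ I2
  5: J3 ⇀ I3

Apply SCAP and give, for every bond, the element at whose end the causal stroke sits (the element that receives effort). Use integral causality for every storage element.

β3 |J2  (Se1 (Se) sets effort on bond)
β0 |J1  (0-jn J2 has e-setter on 3)
β1 |J3  (J2: bond 3 brought effort, rest push out)
β2 |I1  (common-e at J2 fixed by 3)
β5 |I3  (common-e at J3 fixed by 1)
β4 |I2  (J1 needs exactly one f-in)

b0 stroke→J1
b1 stroke→J3
b2 stroke→I1
b3 stroke→J2
b4 stroke→I2
b5 stroke→I3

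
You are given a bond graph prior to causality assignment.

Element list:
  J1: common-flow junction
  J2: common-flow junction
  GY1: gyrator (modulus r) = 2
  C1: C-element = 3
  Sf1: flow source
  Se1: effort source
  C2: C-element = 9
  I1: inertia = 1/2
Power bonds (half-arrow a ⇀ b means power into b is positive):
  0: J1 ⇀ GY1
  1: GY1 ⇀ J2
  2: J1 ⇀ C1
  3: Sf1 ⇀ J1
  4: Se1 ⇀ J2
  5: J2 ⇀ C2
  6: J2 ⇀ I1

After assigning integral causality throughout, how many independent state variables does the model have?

3  (C1, C2, I1 all integral)

β3 |Sf1  (Sf1: flow source, stroke at near end)
β4 |J2  (source Se1 imposes e)
β0 |J1  (common-f at J1 fixed by 3)
β2 |J1  (common-f at J1 fixed by 3)
β1 |J2  (GY1: gyrator matches bond 0)
β5 |J2  (C2 outputs effort q/C2)
β6 |I1  (J2 needs exactly one f-in)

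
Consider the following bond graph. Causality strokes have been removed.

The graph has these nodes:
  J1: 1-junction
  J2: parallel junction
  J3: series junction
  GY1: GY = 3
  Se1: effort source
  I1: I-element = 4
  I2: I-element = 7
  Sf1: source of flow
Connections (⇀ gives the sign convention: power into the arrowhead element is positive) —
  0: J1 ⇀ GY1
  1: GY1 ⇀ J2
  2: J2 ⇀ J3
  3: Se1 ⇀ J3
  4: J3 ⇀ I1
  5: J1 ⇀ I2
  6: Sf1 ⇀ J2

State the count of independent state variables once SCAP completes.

2  (I1, I2 all integral)

b3 stroke→J3  (Se1 fixes effort; stroke away)
b6 stroke→Sf1  (Sf1: flow source, stroke at near end)
b4 stroke→I1  (I1: I, integral causality)
b2 stroke→J3  (common-f at J3 fixed by 4)
b1 stroke→J2  (J2 needs exactly one e-in)
b0 stroke→J1  (through GY1, causality inverts; strokes same side of GY1)
b5 stroke→I2  (only one flow-in slot at J1)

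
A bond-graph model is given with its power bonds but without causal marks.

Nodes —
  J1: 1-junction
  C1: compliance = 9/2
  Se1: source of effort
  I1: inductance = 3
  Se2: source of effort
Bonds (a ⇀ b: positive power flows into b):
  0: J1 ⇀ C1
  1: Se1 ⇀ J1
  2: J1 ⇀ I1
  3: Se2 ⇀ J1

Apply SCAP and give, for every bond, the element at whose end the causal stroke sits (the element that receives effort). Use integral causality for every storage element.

#0 →J1
#1 →J1
#2 →I1
#3 →J1

b1 →J1  (Se1 (Se) sets effort on bond)
b3 →J1  (Se2 fixes effort; stroke away)
b0 →J1  (C1: C, integral causality)
b2 →I1  (J1 needs exactly one f-in)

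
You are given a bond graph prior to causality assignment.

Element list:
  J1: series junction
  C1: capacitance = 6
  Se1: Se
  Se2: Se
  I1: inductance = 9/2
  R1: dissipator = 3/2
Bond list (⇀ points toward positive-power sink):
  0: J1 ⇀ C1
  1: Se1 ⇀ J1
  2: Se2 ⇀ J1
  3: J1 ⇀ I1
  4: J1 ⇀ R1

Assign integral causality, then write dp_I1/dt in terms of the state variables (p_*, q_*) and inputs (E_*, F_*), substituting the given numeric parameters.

b1 stroke→J1  (Se1: effort source, stroke at far end)
b2 stroke→J1  (Se2 (Se) sets effort on bond)
b0 stroke→J1  (C1: C, integral causality)
b3 stroke→I1  (I1 outputs flow p/I1)
b4 stroke→J1  (common-f at J1 fixed by 3)

dp_I1/dt = E_Se1 + E_Se2 - p_I1/3 - q_C1/6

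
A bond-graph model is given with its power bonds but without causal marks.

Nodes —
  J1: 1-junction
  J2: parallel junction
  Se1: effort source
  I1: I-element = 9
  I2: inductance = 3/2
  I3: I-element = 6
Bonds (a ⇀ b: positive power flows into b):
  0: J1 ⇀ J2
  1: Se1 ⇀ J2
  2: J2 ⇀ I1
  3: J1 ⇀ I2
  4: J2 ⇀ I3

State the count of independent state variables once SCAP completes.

3  (I1, I2, I3 all integral)

b1 →J2  (Se1 fixes effort; stroke away)
b0 →J1  (0-jn J2 has e-setter on 1)
b2 →I1  (J2: bond 1 brought effort, rest push out)
b4 →I3  (common-e at J2 fixed by 1)
b3 →I2  (only one flow-in slot at J1)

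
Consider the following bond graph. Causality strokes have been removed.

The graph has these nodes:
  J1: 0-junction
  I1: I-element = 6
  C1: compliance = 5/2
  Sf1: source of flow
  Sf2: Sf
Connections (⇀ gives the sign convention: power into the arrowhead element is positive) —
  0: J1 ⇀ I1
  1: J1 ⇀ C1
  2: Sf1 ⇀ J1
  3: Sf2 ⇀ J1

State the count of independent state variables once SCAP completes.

2  (C1, I1 all integral)

β2 stroke→Sf1  (Sf1 (Sf) sets flow on bond)
β3 stroke→Sf2  (source Sf2 imposes f)
β0 stroke→I1  (I1 outputs flow p/I1)
β1 stroke→J1  (closing 0-jn rule on J1)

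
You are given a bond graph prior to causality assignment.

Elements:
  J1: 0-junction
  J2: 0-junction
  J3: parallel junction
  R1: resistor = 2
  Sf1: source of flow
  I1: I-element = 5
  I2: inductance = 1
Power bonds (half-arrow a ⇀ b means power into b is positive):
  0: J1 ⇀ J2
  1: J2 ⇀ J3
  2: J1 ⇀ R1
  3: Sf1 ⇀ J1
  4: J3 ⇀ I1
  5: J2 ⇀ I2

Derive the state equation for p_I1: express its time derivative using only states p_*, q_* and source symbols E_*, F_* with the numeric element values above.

dp_I1/dt = 2*F_Sf1 - 2*p_I1/5 - 2*p_I2

b3 |Sf1  (Sf1: flow source, stroke at near end)
b4 |I1  (I1: I, integral causality)
b1 |J3  (J3: last free bond brings effort in)
b5 |I2  (I2 outputs flow p/I2)
b0 |J2  (J2: last free bond brings effort in)
b2 |J1  (J1: last free bond brings effort in)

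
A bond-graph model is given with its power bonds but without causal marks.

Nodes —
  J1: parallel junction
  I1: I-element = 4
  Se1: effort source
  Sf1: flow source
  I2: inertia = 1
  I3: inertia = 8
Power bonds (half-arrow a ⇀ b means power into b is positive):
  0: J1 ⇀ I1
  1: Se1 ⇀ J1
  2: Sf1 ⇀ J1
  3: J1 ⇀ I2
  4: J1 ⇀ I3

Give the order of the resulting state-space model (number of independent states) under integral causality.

β1 stroke→J1  (Se1 fixes effort; stroke away)
β2 stroke→Sf1  (Sf1 (Sf) sets flow on bond)
β0 stroke→I1  (J1: bond 1 brought effort, rest push out)
β3 stroke→I2  (common-e at J1 fixed by 1)
β4 stroke→I3  (J1 effort already set via bond 1)

3  (I1, I2, I3 all integral)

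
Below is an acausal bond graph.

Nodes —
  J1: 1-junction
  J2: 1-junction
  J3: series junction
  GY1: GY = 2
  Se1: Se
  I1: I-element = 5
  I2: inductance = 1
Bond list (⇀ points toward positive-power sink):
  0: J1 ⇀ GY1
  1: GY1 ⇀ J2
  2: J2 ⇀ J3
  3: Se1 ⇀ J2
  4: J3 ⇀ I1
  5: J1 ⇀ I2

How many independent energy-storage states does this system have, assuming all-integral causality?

b3 |J2  (Se1 (Se) sets effort on bond)
b4 |I1  (I1: I, integral causality)
b2 |J3  (J3 flow already set via bond 4)
b1 |J2  (common-f at J2 fixed by 2)
b0 |J1  (through GY1, causality inverts; strokes same side of GY1)
b5 |I2  (J1 needs exactly one f-in)

2  (I1, I2 all integral)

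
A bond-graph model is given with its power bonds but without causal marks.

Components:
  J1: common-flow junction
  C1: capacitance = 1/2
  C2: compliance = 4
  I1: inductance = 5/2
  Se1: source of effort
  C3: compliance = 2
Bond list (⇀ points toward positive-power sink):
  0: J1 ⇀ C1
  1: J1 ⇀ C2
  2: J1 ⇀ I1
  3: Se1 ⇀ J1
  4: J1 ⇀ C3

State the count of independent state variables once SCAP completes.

#3 stroke→J1  (Se1: effort source, stroke at far end)
#0 stroke→J1  (prefer integral on C1)
#1 stroke→J1  (C2 integral (e out))
#2 stroke→I1  (prefer integral on I1)
#4 stroke→J1  (common-f at J1 fixed by 2)

4  (C1, C2, C3, I1 all integral)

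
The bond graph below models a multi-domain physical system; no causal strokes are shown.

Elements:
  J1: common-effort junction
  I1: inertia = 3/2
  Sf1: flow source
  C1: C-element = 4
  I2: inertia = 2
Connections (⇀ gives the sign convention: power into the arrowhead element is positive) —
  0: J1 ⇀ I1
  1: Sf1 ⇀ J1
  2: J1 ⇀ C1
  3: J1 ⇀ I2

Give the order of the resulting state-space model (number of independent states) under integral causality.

3  (C1, I1, I2 all integral)

bond 1 stroke→Sf1  (Sf1 (Sf) sets flow on bond)
bond 0 stroke→I1  (I1 integral (f out))
bond 2 stroke→J1  (C1: C, integral causality)
bond 3 stroke→I2  (J1 effort already set via bond 2)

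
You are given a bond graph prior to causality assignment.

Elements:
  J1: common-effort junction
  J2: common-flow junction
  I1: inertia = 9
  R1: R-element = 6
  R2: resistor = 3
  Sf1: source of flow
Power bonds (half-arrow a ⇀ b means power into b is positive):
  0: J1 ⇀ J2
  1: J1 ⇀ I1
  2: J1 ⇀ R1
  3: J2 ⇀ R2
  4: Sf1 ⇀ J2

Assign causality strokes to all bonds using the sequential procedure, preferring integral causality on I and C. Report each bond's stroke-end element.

#0 →J2
#1 →I1
#2 →J1
#3 →J2
#4 →Sf1

bond 4 stroke at Sf1  (Sf1: flow source, stroke at near end)
bond 0 stroke at J2  (J2: bond 4 brought flow, rest push out)
bond 3 stroke at J2  (J2 flow already set via bond 4)
bond 1 stroke at I1  (I1 integral (f out))
bond 2 stroke at J1  (J1 needs exactly one e-in)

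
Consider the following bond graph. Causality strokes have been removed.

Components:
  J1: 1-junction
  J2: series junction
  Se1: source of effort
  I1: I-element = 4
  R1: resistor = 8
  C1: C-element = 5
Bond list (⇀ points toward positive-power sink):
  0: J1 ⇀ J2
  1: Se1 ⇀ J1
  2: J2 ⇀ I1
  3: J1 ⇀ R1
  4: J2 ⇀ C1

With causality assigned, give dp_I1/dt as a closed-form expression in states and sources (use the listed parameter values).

dp_I1/dt = E_Se1 - 2*p_I1 - q_C1/5

bond 1 |J1  (source Se1 imposes e)
bond 2 |I1  (I1: I, integral causality)
bond 0 |J2  (1-jn J2 has f-setter on 2)
bond 4 |J2  (J2 flow already set via bond 2)
bond 3 |J1  (1-jn J1 has f-setter on 0)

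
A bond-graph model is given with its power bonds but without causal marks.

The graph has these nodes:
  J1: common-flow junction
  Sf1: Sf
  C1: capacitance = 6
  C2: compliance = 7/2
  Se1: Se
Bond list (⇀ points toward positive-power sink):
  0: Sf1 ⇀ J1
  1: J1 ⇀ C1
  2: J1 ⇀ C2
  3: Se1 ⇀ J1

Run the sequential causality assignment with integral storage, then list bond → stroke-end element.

bond 0 stroke→Sf1
bond 1 stroke→J1
bond 2 stroke→J1
bond 3 stroke→J1

b0 stroke→Sf1  (source Sf1 imposes f)
b3 stroke→J1  (source Se1 imposes e)
b1 stroke→J1  (1-jn J1 has f-setter on 0)
b2 stroke→J1  (1-jn J1 has f-setter on 0)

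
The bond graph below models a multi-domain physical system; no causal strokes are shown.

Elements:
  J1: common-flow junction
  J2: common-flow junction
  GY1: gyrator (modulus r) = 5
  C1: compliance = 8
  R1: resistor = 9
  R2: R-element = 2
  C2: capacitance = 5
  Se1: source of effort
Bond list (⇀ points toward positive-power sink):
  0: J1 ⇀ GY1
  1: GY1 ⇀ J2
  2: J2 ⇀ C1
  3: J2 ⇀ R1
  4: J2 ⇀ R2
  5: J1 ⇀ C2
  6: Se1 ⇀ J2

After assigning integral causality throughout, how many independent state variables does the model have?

2  (C1, C2 all integral)

β6 stroke→J2  (Se1 (Se) sets effort on bond)
β2 stroke→J2  (C1 integral (e out))
β5 stroke→J1  (prefer integral on C2)
β0 stroke→GY1  (J1 needs exactly one f-in)
β1 stroke→GY1  (through GY1, causality inverts; strokes same side of GY1)
β3 stroke→J2  (J2: bond 1 brought flow, rest push out)
β4 stroke→J2  (1-jn J2 has f-setter on 1)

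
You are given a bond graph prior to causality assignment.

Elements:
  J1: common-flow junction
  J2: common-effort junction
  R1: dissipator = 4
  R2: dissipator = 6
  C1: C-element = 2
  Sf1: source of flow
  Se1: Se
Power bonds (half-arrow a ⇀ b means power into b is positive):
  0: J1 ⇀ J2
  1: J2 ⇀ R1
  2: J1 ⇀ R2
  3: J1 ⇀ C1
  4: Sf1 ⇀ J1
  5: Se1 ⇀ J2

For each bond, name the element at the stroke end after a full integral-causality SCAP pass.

β4 →Sf1  (Sf1 fixes flow; stroke at Sf1)
β5 →J2  (Se1 fixes effort; stroke away)
β0 →J1  (J1 flow already set via bond 4)
β2 →J1  (1-jn J1 has f-setter on 4)
β3 →J1  (J1: bond 4 brought flow, rest push out)
β1 →R1  (J2 effort already set via bond 5)

β0 |J1
β1 |R1
β2 |J1
β3 |J1
β4 |Sf1
β5 |J2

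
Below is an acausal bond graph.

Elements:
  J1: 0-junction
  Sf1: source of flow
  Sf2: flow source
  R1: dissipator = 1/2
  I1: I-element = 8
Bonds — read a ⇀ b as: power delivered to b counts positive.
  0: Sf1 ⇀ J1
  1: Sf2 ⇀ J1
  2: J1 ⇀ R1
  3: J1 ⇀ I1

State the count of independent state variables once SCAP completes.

1  (I1 all integral)

bond 0 stroke at Sf1  (source Sf1 imposes f)
bond 1 stroke at Sf2  (Sf2: flow source, stroke at near end)
bond 3 stroke at I1  (I1 outputs flow p/I1)
bond 2 stroke at J1  (closing 0-jn rule on J1)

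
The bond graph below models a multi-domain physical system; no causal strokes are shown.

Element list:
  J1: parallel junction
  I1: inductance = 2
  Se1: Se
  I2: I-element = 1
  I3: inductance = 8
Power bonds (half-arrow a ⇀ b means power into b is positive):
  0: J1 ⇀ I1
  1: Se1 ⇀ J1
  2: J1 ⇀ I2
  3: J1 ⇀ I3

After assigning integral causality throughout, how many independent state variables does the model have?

β1 →J1  (Se1 (Se) sets effort on bond)
β0 →I1  (0-jn J1 has e-setter on 1)
β2 →I2  (0-jn J1 has e-setter on 1)
β3 →I3  (J1: bond 1 brought effort, rest push out)

3  (I1, I2, I3 all integral)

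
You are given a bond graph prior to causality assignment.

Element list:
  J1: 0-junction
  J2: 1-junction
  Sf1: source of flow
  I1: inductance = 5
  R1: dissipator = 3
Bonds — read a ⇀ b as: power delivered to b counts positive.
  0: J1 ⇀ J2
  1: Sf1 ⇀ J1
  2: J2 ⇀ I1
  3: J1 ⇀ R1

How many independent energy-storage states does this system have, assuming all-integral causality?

#1 stroke→Sf1  (Sf1: flow source, stroke at near end)
#2 stroke→I1  (I1: I, integral causality)
#0 stroke→J2  (common-f at J2 fixed by 2)
#3 stroke→J1  (J1: last free bond brings effort in)

1  (I1 all integral)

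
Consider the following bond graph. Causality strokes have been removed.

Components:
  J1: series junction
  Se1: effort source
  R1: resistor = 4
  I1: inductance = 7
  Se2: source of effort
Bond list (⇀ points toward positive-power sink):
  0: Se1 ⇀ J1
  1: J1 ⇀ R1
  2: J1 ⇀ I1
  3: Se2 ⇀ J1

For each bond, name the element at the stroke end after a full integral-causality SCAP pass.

bond 0 stroke→J1
bond 1 stroke→J1
bond 2 stroke→I1
bond 3 stroke→J1

#0 stroke at J1  (source Se1 imposes e)
#3 stroke at J1  (Se2 fixes effort; stroke away)
#2 stroke at I1  (I1 integral (f out))
#1 stroke at J1  (common-f at J1 fixed by 2)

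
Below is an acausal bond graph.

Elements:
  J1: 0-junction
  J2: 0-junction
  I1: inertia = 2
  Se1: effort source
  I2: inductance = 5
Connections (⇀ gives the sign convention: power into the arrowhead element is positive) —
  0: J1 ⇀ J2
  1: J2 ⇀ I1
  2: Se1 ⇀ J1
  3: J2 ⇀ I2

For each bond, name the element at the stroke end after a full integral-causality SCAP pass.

bond 0 stroke at J2
bond 1 stroke at I1
bond 2 stroke at J1
bond 3 stroke at I2

bond 2 stroke→J1  (Se1: effort source, stroke at far end)
bond 0 stroke→J2  (common-e at J1 fixed by 2)
bond 1 stroke→I1  (common-e at J2 fixed by 0)
bond 3 stroke→I2  (common-e at J2 fixed by 0)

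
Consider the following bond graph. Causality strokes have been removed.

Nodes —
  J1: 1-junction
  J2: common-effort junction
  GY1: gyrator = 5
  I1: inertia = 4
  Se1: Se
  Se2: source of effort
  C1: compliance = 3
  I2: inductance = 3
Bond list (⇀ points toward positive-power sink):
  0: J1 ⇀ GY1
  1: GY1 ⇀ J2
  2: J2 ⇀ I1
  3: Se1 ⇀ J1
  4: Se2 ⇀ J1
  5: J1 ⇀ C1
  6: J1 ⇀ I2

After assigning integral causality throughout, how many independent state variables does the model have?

3  (C1, I1, I2 all integral)

#3 |J1  (Se1: effort source, stroke at far end)
#4 |J1  (source Se2 imposes e)
#2 |I1  (I1 outputs flow p/I1)
#1 |J2  (J2: last free bond brings effort in)
#0 |J1  (GY GY1: same side as bond 1)
#5 |J1  (C1: C, integral causality)
#6 |I2  (closing 1-jn rule on J1)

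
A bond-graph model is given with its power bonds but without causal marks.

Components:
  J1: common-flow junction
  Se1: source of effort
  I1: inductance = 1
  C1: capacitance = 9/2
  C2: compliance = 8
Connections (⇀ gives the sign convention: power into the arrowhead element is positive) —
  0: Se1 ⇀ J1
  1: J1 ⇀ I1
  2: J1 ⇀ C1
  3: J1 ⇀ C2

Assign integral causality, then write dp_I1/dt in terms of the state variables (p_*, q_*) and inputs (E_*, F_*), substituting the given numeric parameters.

#0 stroke→J1  (Se1 (Se) sets effort on bond)
#1 stroke→I1  (prefer integral on I1)
#2 stroke→J1  (J1: bond 1 brought flow, rest push out)
#3 stroke→J1  (common-f at J1 fixed by 1)

dp_I1/dt = E_Se1 - 2*q_C1/9 - q_C2/8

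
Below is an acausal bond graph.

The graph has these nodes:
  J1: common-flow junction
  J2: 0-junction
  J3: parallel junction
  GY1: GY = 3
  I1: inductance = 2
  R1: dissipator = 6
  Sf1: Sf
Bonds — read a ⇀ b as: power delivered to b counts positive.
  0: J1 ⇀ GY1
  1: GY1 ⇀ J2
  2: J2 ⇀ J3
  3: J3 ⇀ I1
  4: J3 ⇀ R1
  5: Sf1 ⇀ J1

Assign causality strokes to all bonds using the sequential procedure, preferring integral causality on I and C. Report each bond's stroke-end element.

b5 |Sf1  (Sf1: flow source, stroke at near end)
b0 |J1  (J1: bond 5 brought flow, rest push out)
b1 |J2  (GY1 both-in/both-out from 0)
b2 |J3  (J2: bond 1 brought effort, rest push out)
b3 |I1  (J3 effort already set via bond 2)
b4 |R1  (0-jn J3 has e-setter on 2)

b0 |J1
b1 |J2
b2 |J3
b3 |I1
b4 |R1
b5 |Sf1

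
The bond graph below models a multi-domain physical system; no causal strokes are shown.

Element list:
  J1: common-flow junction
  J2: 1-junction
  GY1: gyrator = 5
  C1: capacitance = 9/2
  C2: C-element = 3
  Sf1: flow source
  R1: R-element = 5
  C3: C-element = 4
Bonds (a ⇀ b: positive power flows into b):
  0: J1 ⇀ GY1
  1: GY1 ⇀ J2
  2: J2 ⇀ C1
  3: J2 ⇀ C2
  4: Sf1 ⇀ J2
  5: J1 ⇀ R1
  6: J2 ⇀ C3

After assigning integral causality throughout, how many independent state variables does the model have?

3  (C1, C2, C3 all integral)

β4 stroke→Sf1  (Sf1 fixes flow; stroke at Sf1)
β1 stroke→J2  (common-f at J2 fixed by 4)
β2 stroke→J2  (J2 flow already set via bond 4)
β3 stroke→J2  (J2: bond 4 brought flow, rest push out)
β6 stroke→J2  (1-jn J2 has f-setter on 4)
β0 stroke→J1  (GY1 both-in/both-out from 1)
β5 stroke→R1  (J1: last free bond brings flow in)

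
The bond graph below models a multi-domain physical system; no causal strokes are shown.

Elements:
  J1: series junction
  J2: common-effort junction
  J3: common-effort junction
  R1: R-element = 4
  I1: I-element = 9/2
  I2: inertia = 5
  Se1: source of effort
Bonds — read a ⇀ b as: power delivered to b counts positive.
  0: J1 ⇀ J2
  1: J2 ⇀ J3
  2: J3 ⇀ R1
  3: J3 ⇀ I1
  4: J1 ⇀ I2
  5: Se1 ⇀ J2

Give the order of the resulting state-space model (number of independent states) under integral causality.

b5 |J2  (source Se1 imposes e)
b0 |J1  (J2 effort already set via bond 5)
b1 |J3  (J2 effort already set via bond 5)
b2 |R1  (J3: bond 1 brought effort, rest push out)
b3 |I1  (J3 effort already set via bond 1)
b4 |I2  (J1 needs exactly one f-in)

2  (I1, I2 all integral)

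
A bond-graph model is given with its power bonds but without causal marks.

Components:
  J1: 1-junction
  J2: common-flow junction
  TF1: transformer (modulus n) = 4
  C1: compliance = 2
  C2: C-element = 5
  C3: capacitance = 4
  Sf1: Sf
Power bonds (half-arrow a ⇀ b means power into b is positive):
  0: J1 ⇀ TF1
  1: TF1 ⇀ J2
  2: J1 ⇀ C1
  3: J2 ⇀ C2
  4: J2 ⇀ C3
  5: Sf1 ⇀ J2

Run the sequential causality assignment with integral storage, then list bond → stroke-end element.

β5 →Sf1  (Sf1: flow source, stroke at near end)
β1 →J2  (common-f at J2 fixed by 5)
β3 →J2  (1-jn J2 has f-setter on 5)
β4 →J2  (J2 flow already set via bond 5)
β0 →TF1  (TF1 one-in-one-out from 1)
β2 →J1  (J1 flow already set via bond 0)

β0 stroke at TF1
β1 stroke at J2
β2 stroke at J1
β3 stroke at J2
β4 stroke at J2
β5 stroke at Sf1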